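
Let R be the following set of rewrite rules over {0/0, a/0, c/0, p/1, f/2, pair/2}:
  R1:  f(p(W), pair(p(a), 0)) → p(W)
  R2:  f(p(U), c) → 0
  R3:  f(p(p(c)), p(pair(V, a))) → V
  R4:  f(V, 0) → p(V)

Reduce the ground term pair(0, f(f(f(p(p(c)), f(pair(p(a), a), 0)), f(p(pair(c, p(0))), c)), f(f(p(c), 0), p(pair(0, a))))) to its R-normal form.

pair(0, p(p(p(a))))

1. pair(0, f(f(f(p(p(c)), f(pair(p(a), a), 0)), f(p(pair(c, p(0))), c)), f(f(p(c), 0), p(pair(0, a)))))  →  pair(0, f(f(f(p(p(c)), p(pair(p(a), a))), f(p(pair(c, p(0))), c)), f(f(p(c), 0), p(pair(0, a)))))   [R4 at 2.1.1.2]
2. pair(0, f(f(f(p(p(c)), p(pair(p(a), a))), f(p(pair(c, p(0))), c)), f(f(p(c), 0), p(pair(0, a)))))  →  pair(0, f(f(p(a), f(p(pair(c, p(0))), c)), f(f(p(c), 0), p(pair(0, a)))))   [R3 at 2.1.1]
3. pair(0, f(f(p(a), f(p(pair(c, p(0))), c)), f(f(p(c), 0), p(pair(0, a)))))  →  pair(0, f(f(p(a), 0), f(f(p(c), 0), p(pair(0, a)))))   [R2 at 2.1.2]
4. pair(0, f(f(p(a), 0), f(f(p(c), 0), p(pair(0, a)))))  →  pair(0, f(p(p(a)), f(f(p(c), 0), p(pair(0, a)))))   [R4 at 2.1]
5. pair(0, f(p(p(a)), f(f(p(c), 0), p(pair(0, a)))))  →  pair(0, f(p(p(a)), f(p(p(c)), p(pair(0, a)))))   [R4 at 2.2.1]
6. pair(0, f(p(p(a)), f(p(p(c)), p(pair(0, a)))))  →  pair(0, f(p(p(a)), 0))   [R3 at 2.2]
7. pair(0, f(p(p(a)), 0))  →  pair(0, p(p(p(a))))   [R4 at 2]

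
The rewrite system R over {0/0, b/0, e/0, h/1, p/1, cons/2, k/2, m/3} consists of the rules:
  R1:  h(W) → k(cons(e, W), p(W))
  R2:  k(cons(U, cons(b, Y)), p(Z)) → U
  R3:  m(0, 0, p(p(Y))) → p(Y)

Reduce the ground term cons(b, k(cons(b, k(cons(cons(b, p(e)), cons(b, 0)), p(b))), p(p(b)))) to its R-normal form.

1. cons(b, k(cons(b, k(cons(cons(b, p(e)), cons(b, 0)), p(b))), p(p(b))))  →  cons(b, k(cons(b, cons(b, p(e))), p(p(b))))   [R2 at 2.1.2]
2. cons(b, k(cons(b, cons(b, p(e))), p(p(b))))  →  cons(b, b)   [R2 at 2]

cons(b, b)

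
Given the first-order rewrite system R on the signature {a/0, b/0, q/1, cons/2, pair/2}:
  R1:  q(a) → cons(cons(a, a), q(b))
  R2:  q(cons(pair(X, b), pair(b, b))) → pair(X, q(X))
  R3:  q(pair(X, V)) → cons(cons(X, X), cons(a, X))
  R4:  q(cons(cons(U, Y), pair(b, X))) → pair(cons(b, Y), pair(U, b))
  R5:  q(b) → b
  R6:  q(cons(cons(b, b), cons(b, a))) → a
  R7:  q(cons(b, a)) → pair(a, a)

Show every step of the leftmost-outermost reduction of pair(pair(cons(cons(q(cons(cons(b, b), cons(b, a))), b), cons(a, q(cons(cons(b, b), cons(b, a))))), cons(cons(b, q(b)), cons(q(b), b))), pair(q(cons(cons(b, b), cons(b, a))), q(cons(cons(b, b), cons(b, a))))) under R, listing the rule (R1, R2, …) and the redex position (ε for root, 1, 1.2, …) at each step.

pair(pair(cons(cons(a, b), cons(a, a)), cons(cons(b, b), cons(b, b))), pair(a, a))

1. pair(pair(cons(cons(q(cons(cons(b, b), cons(b, a))), b), cons(a, q(cons(cons(b, b), cons(b, a))))), cons(cons(b, q(b)), cons(q(b), b))), pair(q(cons(cons(b, b), cons(b, a))), q(cons(cons(b, b), cons(b, a)))))  →  pair(pair(cons(cons(a, b), cons(a, q(cons(cons(b, b), cons(b, a))))), cons(cons(b, q(b)), cons(q(b), b))), pair(q(cons(cons(b, b), cons(b, a))), q(cons(cons(b, b), cons(b, a)))))   [R6 at 1.1.1.1]
2. pair(pair(cons(cons(a, b), cons(a, q(cons(cons(b, b), cons(b, a))))), cons(cons(b, q(b)), cons(q(b), b))), pair(q(cons(cons(b, b), cons(b, a))), q(cons(cons(b, b), cons(b, a)))))  →  pair(pair(cons(cons(a, b), cons(a, a)), cons(cons(b, q(b)), cons(q(b), b))), pair(q(cons(cons(b, b), cons(b, a))), q(cons(cons(b, b), cons(b, a)))))   [R6 at 1.1.2.2]
3. pair(pair(cons(cons(a, b), cons(a, a)), cons(cons(b, q(b)), cons(q(b), b))), pair(q(cons(cons(b, b), cons(b, a))), q(cons(cons(b, b), cons(b, a)))))  →  pair(pair(cons(cons(a, b), cons(a, a)), cons(cons(b, b), cons(q(b), b))), pair(q(cons(cons(b, b), cons(b, a))), q(cons(cons(b, b), cons(b, a)))))   [R5 at 1.2.1.2]
4. pair(pair(cons(cons(a, b), cons(a, a)), cons(cons(b, b), cons(q(b), b))), pair(q(cons(cons(b, b), cons(b, a))), q(cons(cons(b, b), cons(b, a)))))  →  pair(pair(cons(cons(a, b), cons(a, a)), cons(cons(b, b), cons(b, b))), pair(q(cons(cons(b, b), cons(b, a))), q(cons(cons(b, b), cons(b, a)))))   [R5 at 1.2.2.1]
5. pair(pair(cons(cons(a, b), cons(a, a)), cons(cons(b, b), cons(b, b))), pair(q(cons(cons(b, b), cons(b, a))), q(cons(cons(b, b), cons(b, a)))))  →  pair(pair(cons(cons(a, b), cons(a, a)), cons(cons(b, b), cons(b, b))), pair(a, q(cons(cons(b, b), cons(b, a)))))   [R6 at 2.1]
6. pair(pair(cons(cons(a, b), cons(a, a)), cons(cons(b, b), cons(b, b))), pair(a, q(cons(cons(b, b), cons(b, a)))))  →  pair(pair(cons(cons(a, b), cons(a, a)), cons(cons(b, b), cons(b, b))), pair(a, a))   [R6 at 2.2]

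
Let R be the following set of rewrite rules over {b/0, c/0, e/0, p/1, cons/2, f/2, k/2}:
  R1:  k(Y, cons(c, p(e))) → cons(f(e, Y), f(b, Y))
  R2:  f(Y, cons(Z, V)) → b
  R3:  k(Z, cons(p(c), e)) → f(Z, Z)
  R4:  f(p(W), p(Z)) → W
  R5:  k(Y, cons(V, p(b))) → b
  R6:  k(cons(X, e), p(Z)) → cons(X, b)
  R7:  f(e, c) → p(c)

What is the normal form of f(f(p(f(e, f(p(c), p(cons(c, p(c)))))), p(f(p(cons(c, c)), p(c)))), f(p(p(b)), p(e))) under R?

1. f(f(p(f(e, f(p(c), p(cons(c, p(c)))))), p(f(p(cons(c, c)), p(c)))), f(p(p(b)), p(e)))  →  f(f(e, f(p(c), p(cons(c, p(c))))), f(p(p(b)), p(e)))   [R4 at 1]
2. f(f(e, f(p(c), p(cons(c, p(c))))), f(p(p(b)), p(e)))  →  f(f(e, c), f(p(p(b)), p(e)))   [R4 at 1.2]
3. f(f(e, c), f(p(p(b)), p(e)))  →  f(p(c), f(p(p(b)), p(e)))   [R7 at 1]
4. f(p(c), f(p(p(b)), p(e)))  →  f(p(c), p(b))   [R4 at 2]
5. f(p(c), p(b))  →  c   [R4 at ε]

c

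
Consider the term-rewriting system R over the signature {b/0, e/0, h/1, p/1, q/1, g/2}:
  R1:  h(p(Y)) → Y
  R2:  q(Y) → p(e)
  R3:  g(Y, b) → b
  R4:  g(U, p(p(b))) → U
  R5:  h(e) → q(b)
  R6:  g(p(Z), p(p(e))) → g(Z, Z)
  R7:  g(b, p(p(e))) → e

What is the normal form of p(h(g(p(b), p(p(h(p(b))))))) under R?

p(b)

1. p(h(g(p(b), p(p(h(p(b)))))))  →  p(h(g(p(b), p(p(b)))))   [R1 at 1.1.2.1.1]
2. p(h(g(p(b), p(p(b)))))  →  p(h(p(b)))   [R4 at 1.1]
3. p(h(p(b)))  →  p(b)   [R1 at 1]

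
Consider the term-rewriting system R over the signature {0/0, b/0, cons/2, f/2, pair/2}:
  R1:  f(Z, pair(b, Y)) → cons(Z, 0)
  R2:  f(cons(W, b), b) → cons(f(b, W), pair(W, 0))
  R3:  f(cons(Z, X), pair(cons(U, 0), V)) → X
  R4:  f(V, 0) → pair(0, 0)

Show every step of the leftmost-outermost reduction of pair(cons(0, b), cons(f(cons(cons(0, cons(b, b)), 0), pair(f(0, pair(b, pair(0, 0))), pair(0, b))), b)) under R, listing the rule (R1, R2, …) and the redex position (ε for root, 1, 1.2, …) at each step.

pair(cons(0, b), cons(0, b))

1. pair(cons(0, b), cons(f(cons(cons(0, cons(b, b)), 0), pair(f(0, pair(b, pair(0, 0))), pair(0, b))), b))  →  pair(cons(0, b), cons(f(cons(cons(0, cons(b, b)), 0), pair(cons(0, 0), pair(0, b))), b))   [R1 at 2.1.2.1]
2. pair(cons(0, b), cons(f(cons(cons(0, cons(b, b)), 0), pair(cons(0, 0), pair(0, b))), b))  →  pair(cons(0, b), cons(0, b))   [R3 at 2.1]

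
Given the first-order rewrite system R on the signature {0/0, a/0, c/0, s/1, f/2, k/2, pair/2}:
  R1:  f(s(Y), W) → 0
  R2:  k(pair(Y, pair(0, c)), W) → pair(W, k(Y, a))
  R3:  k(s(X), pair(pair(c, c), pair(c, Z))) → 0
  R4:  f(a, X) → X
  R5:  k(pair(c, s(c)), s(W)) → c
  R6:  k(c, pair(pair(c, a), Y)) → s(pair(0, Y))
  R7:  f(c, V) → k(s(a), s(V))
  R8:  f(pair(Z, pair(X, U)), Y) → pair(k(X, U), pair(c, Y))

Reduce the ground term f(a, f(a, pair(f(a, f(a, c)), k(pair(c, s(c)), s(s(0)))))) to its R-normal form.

pair(c, c)

1. f(a, f(a, pair(f(a, f(a, c)), k(pair(c, s(c)), s(s(0))))))  →  f(a, pair(f(a, f(a, c)), k(pair(c, s(c)), s(s(0)))))   [R4 at ε]
2. f(a, pair(f(a, f(a, c)), k(pair(c, s(c)), s(s(0)))))  →  pair(f(a, f(a, c)), k(pair(c, s(c)), s(s(0))))   [R4 at ε]
3. pair(f(a, f(a, c)), k(pair(c, s(c)), s(s(0))))  →  pair(f(a, c), k(pair(c, s(c)), s(s(0))))   [R4 at 1]
4. pair(f(a, c), k(pair(c, s(c)), s(s(0))))  →  pair(c, k(pair(c, s(c)), s(s(0))))   [R4 at 1]
5. pair(c, k(pair(c, s(c)), s(s(0))))  →  pair(c, c)   [R5 at 2]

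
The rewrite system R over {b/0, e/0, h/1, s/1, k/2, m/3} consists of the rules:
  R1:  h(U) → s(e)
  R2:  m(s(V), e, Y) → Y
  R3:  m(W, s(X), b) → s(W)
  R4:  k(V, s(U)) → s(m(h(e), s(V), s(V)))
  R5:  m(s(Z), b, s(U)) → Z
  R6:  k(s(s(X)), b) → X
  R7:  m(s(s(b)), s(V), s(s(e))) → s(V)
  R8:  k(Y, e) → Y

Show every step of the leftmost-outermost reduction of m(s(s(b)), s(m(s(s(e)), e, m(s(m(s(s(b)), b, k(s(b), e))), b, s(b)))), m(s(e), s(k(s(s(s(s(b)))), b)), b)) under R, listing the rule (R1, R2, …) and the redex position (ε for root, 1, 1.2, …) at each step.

s(s(b))

1. m(s(s(b)), s(m(s(s(e)), e, m(s(m(s(s(b)), b, k(s(b), e))), b, s(b)))), m(s(e), s(k(s(s(s(s(b)))), b)), b))  →  m(s(s(b)), s(m(s(m(s(s(b)), b, k(s(b), e))), b, s(b))), m(s(e), s(k(s(s(s(s(b)))), b)), b))   [R2 at 2.1]
2. m(s(s(b)), s(m(s(m(s(s(b)), b, k(s(b), e))), b, s(b))), m(s(e), s(k(s(s(s(s(b)))), b)), b))  →  m(s(s(b)), s(m(s(s(b)), b, k(s(b), e))), m(s(e), s(k(s(s(s(s(b)))), b)), b))   [R5 at 2.1]
3. m(s(s(b)), s(m(s(s(b)), b, k(s(b), e))), m(s(e), s(k(s(s(s(s(b)))), b)), b))  →  m(s(s(b)), s(m(s(s(b)), b, s(b))), m(s(e), s(k(s(s(s(s(b)))), b)), b))   [R8 at 2.1.3]
4. m(s(s(b)), s(m(s(s(b)), b, s(b))), m(s(e), s(k(s(s(s(s(b)))), b)), b))  →  m(s(s(b)), s(s(b)), m(s(e), s(k(s(s(s(s(b)))), b)), b))   [R5 at 2.1]
5. m(s(s(b)), s(s(b)), m(s(e), s(k(s(s(s(s(b)))), b)), b))  →  m(s(s(b)), s(s(b)), s(s(e)))   [R3 at 3]
6. m(s(s(b)), s(s(b)), s(s(e)))  →  s(s(b))   [R7 at ε]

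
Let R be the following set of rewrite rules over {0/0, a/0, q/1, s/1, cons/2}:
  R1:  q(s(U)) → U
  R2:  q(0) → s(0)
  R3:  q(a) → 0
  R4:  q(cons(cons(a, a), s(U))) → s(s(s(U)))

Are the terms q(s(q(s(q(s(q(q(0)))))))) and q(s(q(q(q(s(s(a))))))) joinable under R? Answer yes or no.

yes — NF(t₁) = 0, NF(t₂) = 0

Reduce t₁ = q(s(q(s(q(s(q(q(0)))))))):
1. q(s(q(s(q(s(q(q(0))))))))  →  q(s(q(s(q(q(0))))))   [R1 at ε]
2. q(s(q(s(q(q(0))))))  →  q(s(q(q(0))))   [R1 at ε]
3. q(s(q(q(0))))  →  q(q(0))   [R1 at ε]
4. q(q(0))  →  q(s(0))   [R2 at 1]
5. q(s(0))  →  0   [R1 at ε]

Reduce t₂ = q(s(q(q(q(s(s(a))))))):
1. q(s(q(q(q(s(s(a)))))))  →  q(q(q(s(s(a)))))   [R1 at ε]
2. q(q(q(s(s(a)))))  →  q(q(s(a)))   [R1 at 1.1]
3. q(q(s(a)))  →  q(a)   [R1 at 1]
4. q(a)  →  0   [R3 at ε]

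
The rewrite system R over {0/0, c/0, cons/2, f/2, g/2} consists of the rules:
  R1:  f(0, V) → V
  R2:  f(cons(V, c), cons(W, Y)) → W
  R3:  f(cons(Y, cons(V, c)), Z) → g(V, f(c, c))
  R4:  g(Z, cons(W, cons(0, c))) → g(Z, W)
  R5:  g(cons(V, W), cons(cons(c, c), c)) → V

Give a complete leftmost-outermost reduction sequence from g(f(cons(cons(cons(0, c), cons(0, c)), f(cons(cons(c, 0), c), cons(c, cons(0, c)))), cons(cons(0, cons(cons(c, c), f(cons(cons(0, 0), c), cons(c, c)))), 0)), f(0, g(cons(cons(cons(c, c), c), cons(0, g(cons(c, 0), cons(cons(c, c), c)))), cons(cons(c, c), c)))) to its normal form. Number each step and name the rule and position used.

0

1. g(f(cons(cons(cons(0, c), cons(0, c)), f(cons(cons(c, 0), c), cons(c, cons(0, c)))), cons(cons(0, cons(cons(c, c), f(cons(cons(0, 0), c), cons(c, c)))), 0)), f(0, g(cons(cons(cons(c, c), c), cons(0, g(cons(c, 0), cons(cons(c, c), c)))), cons(cons(c, c), c))))  →  g(f(cons(cons(cons(0, c), cons(0, c)), c), cons(cons(0, cons(cons(c, c), f(cons(cons(0, 0), c), cons(c, c)))), 0)), f(0, g(cons(cons(cons(c, c), c), cons(0, g(cons(c, 0), cons(cons(c, c), c)))), cons(cons(c, c), c))))   [R2 at 1.1.2]
2. g(f(cons(cons(cons(0, c), cons(0, c)), c), cons(cons(0, cons(cons(c, c), f(cons(cons(0, 0), c), cons(c, c)))), 0)), f(0, g(cons(cons(cons(c, c), c), cons(0, g(cons(c, 0), cons(cons(c, c), c)))), cons(cons(c, c), c))))  →  g(cons(0, cons(cons(c, c), f(cons(cons(0, 0), c), cons(c, c)))), f(0, g(cons(cons(cons(c, c), c), cons(0, g(cons(c, 0), cons(cons(c, c), c)))), cons(cons(c, c), c))))   [R2 at 1]
3. g(cons(0, cons(cons(c, c), f(cons(cons(0, 0), c), cons(c, c)))), f(0, g(cons(cons(cons(c, c), c), cons(0, g(cons(c, 0), cons(cons(c, c), c)))), cons(cons(c, c), c))))  →  g(cons(0, cons(cons(c, c), c)), f(0, g(cons(cons(cons(c, c), c), cons(0, g(cons(c, 0), cons(cons(c, c), c)))), cons(cons(c, c), c))))   [R2 at 1.2.2]
4. g(cons(0, cons(cons(c, c), c)), f(0, g(cons(cons(cons(c, c), c), cons(0, g(cons(c, 0), cons(cons(c, c), c)))), cons(cons(c, c), c))))  →  g(cons(0, cons(cons(c, c), c)), g(cons(cons(cons(c, c), c), cons(0, g(cons(c, 0), cons(cons(c, c), c)))), cons(cons(c, c), c)))   [R1 at 2]
5. g(cons(0, cons(cons(c, c), c)), g(cons(cons(cons(c, c), c), cons(0, g(cons(c, 0), cons(cons(c, c), c)))), cons(cons(c, c), c)))  →  g(cons(0, cons(cons(c, c), c)), cons(cons(c, c), c))   [R5 at 2]
6. g(cons(0, cons(cons(c, c), c)), cons(cons(c, c), c))  →  0   [R5 at ε]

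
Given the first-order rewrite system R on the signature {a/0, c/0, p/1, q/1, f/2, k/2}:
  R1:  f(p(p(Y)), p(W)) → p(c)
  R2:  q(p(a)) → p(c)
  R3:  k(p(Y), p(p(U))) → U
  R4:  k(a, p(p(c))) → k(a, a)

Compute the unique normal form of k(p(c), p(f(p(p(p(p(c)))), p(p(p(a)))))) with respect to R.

c

1. k(p(c), p(f(p(p(p(p(c)))), p(p(p(a))))))  →  k(p(c), p(p(c)))   [R1 at 2.1]
2. k(p(c), p(p(c)))  →  c   [R3 at ε]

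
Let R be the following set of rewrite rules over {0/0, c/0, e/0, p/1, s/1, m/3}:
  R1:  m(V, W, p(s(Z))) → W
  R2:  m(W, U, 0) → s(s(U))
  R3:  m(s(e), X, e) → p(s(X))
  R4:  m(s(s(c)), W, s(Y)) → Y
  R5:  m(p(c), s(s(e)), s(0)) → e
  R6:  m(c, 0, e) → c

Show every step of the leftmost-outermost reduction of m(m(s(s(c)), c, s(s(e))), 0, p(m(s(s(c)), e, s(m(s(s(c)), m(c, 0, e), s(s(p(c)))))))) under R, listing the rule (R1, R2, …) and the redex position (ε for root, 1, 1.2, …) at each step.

0

1. m(m(s(s(c)), c, s(s(e))), 0, p(m(s(s(c)), e, s(m(s(s(c)), m(c, 0, e), s(s(p(c))))))))  →  m(s(e), 0, p(m(s(s(c)), e, s(m(s(s(c)), m(c, 0, e), s(s(p(c))))))))   [R4 at 1]
2. m(s(e), 0, p(m(s(s(c)), e, s(m(s(s(c)), m(c, 0, e), s(s(p(c))))))))  →  m(s(e), 0, p(m(s(s(c)), m(c, 0, e), s(s(p(c))))))   [R4 at 3.1]
3. m(s(e), 0, p(m(s(s(c)), m(c, 0, e), s(s(p(c))))))  →  m(s(e), 0, p(s(p(c))))   [R4 at 3.1]
4. m(s(e), 0, p(s(p(c))))  →  0   [R1 at ε]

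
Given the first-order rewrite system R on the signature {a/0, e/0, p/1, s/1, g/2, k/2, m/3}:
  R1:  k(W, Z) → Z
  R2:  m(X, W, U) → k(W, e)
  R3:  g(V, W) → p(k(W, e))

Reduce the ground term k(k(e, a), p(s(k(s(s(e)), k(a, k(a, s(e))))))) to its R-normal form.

1. k(k(e, a), p(s(k(s(s(e)), k(a, k(a, s(e)))))))  →  p(s(k(s(s(e)), k(a, k(a, s(e))))))   [R1 at ε]
2. p(s(k(s(s(e)), k(a, k(a, s(e))))))  →  p(s(k(a, k(a, s(e)))))   [R1 at 1.1]
3. p(s(k(a, k(a, s(e)))))  →  p(s(k(a, s(e))))   [R1 at 1.1]
4. p(s(k(a, s(e))))  →  p(s(s(e)))   [R1 at 1.1]

p(s(s(e)))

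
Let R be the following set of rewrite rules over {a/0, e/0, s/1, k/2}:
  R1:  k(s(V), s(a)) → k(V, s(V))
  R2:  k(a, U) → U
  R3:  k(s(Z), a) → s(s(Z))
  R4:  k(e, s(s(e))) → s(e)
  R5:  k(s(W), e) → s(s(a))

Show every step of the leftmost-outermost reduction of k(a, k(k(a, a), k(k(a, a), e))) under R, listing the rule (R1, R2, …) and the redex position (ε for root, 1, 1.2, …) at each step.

e

1. k(a, k(k(a, a), k(k(a, a), e)))  →  k(k(a, a), k(k(a, a), e))   [R2 at ε]
2. k(k(a, a), k(k(a, a), e))  →  k(a, k(k(a, a), e))   [R2 at 1]
3. k(a, k(k(a, a), e))  →  k(k(a, a), e)   [R2 at ε]
4. k(k(a, a), e)  →  k(a, e)   [R2 at 1]
5. k(a, e)  →  e   [R2 at ε]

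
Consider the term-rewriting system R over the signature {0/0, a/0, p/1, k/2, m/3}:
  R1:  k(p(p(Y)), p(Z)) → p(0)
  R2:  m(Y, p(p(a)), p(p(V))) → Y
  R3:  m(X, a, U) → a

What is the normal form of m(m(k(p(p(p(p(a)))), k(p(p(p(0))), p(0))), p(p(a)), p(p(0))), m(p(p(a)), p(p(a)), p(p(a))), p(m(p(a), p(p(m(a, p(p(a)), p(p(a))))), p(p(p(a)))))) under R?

1. m(m(k(p(p(p(p(a)))), k(p(p(p(0))), p(0))), p(p(a)), p(p(0))), m(p(p(a)), p(p(a)), p(p(a))), p(m(p(a), p(p(m(a, p(p(a)), p(p(a))))), p(p(p(a))))))  →  m(k(p(p(p(p(a)))), k(p(p(p(0))), p(0))), m(p(p(a)), p(p(a)), p(p(a))), p(m(p(a), p(p(m(a, p(p(a)), p(p(a))))), p(p(p(a))))))   [R2 at 1]
2. m(k(p(p(p(p(a)))), k(p(p(p(0))), p(0))), m(p(p(a)), p(p(a)), p(p(a))), p(m(p(a), p(p(m(a, p(p(a)), p(p(a))))), p(p(p(a))))))  →  m(k(p(p(p(p(a)))), p(0)), m(p(p(a)), p(p(a)), p(p(a))), p(m(p(a), p(p(m(a, p(p(a)), p(p(a))))), p(p(p(a))))))   [R1 at 1.2]
3. m(k(p(p(p(p(a)))), p(0)), m(p(p(a)), p(p(a)), p(p(a))), p(m(p(a), p(p(m(a, p(p(a)), p(p(a))))), p(p(p(a))))))  →  m(p(0), m(p(p(a)), p(p(a)), p(p(a))), p(m(p(a), p(p(m(a, p(p(a)), p(p(a))))), p(p(p(a))))))   [R1 at 1]
4. m(p(0), m(p(p(a)), p(p(a)), p(p(a))), p(m(p(a), p(p(m(a, p(p(a)), p(p(a))))), p(p(p(a))))))  →  m(p(0), p(p(a)), p(m(p(a), p(p(m(a, p(p(a)), p(p(a))))), p(p(p(a))))))   [R2 at 2]
5. m(p(0), p(p(a)), p(m(p(a), p(p(m(a, p(p(a)), p(p(a))))), p(p(p(a))))))  →  m(p(0), p(p(a)), p(m(p(a), p(p(a)), p(p(p(a))))))   [R2 at 3.1.2.1.1]
6. m(p(0), p(p(a)), p(m(p(a), p(p(a)), p(p(p(a))))))  →  m(p(0), p(p(a)), p(p(a)))   [R2 at 3.1]
7. m(p(0), p(p(a)), p(p(a)))  →  p(0)   [R2 at ε]

p(0)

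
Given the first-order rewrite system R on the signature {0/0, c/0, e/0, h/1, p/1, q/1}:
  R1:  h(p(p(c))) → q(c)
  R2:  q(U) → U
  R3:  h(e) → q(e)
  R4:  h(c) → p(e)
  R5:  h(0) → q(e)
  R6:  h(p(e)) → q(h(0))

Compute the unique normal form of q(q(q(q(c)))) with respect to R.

1. q(q(q(q(c))))  →  q(q(q(c)))   [R2 at ε]
2. q(q(q(c)))  →  q(q(c))   [R2 at ε]
3. q(q(c))  →  q(c)   [R2 at ε]
4. q(c)  →  c   [R2 at ε]

c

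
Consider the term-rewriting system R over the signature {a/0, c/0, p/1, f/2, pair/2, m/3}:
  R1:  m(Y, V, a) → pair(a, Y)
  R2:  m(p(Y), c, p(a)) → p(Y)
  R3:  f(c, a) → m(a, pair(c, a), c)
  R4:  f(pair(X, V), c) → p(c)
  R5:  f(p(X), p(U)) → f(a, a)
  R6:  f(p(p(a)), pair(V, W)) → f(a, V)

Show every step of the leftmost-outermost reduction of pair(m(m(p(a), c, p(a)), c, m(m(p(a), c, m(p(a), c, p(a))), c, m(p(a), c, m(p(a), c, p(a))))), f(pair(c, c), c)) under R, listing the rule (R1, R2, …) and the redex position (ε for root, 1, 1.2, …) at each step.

1. pair(m(m(p(a), c, p(a)), c, m(m(p(a), c, m(p(a), c, p(a))), c, m(p(a), c, m(p(a), c, p(a))))), f(pair(c, c), c))  →  pair(m(p(a), c, m(m(p(a), c, m(p(a), c, p(a))), c, m(p(a), c, m(p(a), c, p(a))))), f(pair(c, c), c))   [R2 at 1.1]
2. pair(m(p(a), c, m(m(p(a), c, m(p(a), c, p(a))), c, m(p(a), c, m(p(a), c, p(a))))), f(pair(c, c), c))  →  pair(m(p(a), c, m(m(p(a), c, p(a)), c, m(p(a), c, m(p(a), c, p(a))))), f(pair(c, c), c))   [R2 at 1.3.1.3]
3. pair(m(p(a), c, m(m(p(a), c, p(a)), c, m(p(a), c, m(p(a), c, p(a))))), f(pair(c, c), c))  →  pair(m(p(a), c, m(p(a), c, m(p(a), c, m(p(a), c, p(a))))), f(pair(c, c), c))   [R2 at 1.3.1]
4. pair(m(p(a), c, m(p(a), c, m(p(a), c, m(p(a), c, p(a))))), f(pair(c, c), c))  →  pair(m(p(a), c, m(p(a), c, m(p(a), c, p(a)))), f(pair(c, c), c))   [R2 at 1.3.3.3]
5. pair(m(p(a), c, m(p(a), c, m(p(a), c, p(a)))), f(pair(c, c), c))  →  pair(m(p(a), c, m(p(a), c, p(a))), f(pair(c, c), c))   [R2 at 1.3.3]
6. pair(m(p(a), c, m(p(a), c, p(a))), f(pair(c, c), c))  →  pair(m(p(a), c, p(a)), f(pair(c, c), c))   [R2 at 1.3]
7. pair(m(p(a), c, p(a)), f(pair(c, c), c))  →  pair(p(a), f(pair(c, c), c))   [R2 at 1]
8. pair(p(a), f(pair(c, c), c))  →  pair(p(a), p(c))   [R4 at 2]

pair(p(a), p(c))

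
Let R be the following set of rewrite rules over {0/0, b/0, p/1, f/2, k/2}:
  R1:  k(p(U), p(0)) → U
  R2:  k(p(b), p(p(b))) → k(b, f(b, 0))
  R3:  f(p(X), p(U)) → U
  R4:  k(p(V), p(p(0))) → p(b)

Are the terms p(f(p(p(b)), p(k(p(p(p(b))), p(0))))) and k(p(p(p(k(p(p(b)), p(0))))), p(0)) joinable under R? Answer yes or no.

Reduce t₁ = p(f(p(p(b)), p(k(p(p(p(b))), p(0))))):
1. p(f(p(p(b)), p(k(p(p(p(b))), p(0)))))  →  p(k(p(p(p(b))), p(0)))   [R3 at 1]
2. p(k(p(p(p(b))), p(0)))  →  p(p(p(b)))   [R1 at 1]

Reduce t₂ = k(p(p(p(k(p(p(b)), p(0))))), p(0)):
1. k(p(p(p(k(p(p(b)), p(0))))), p(0))  →  p(p(k(p(p(b)), p(0))))   [R1 at ε]
2. p(p(k(p(p(b)), p(0))))  →  p(p(p(b)))   [R1 at 1.1]

yes — NF(t₁) = p(p(p(b))), NF(t₂) = p(p(p(b)))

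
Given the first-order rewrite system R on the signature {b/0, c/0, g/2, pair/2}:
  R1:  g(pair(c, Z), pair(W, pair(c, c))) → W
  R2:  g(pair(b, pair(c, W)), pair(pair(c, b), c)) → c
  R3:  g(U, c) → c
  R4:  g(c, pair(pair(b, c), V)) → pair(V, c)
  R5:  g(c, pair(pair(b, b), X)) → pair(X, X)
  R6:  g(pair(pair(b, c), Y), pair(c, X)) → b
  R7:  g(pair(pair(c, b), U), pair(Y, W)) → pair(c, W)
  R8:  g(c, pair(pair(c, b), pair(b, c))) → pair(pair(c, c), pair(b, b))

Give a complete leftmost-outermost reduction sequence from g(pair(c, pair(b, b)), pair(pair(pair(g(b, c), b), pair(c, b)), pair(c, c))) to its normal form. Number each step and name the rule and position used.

1. g(pair(c, pair(b, b)), pair(pair(pair(g(b, c), b), pair(c, b)), pair(c, c)))  →  pair(pair(g(b, c), b), pair(c, b))   [R1 at ε]
2. pair(pair(g(b, c), b), pair(c, b))  →  pair(pair(c, b), pair(c, b))   [R3 at 1.1]

pair(pair(c, b), pair(c, b))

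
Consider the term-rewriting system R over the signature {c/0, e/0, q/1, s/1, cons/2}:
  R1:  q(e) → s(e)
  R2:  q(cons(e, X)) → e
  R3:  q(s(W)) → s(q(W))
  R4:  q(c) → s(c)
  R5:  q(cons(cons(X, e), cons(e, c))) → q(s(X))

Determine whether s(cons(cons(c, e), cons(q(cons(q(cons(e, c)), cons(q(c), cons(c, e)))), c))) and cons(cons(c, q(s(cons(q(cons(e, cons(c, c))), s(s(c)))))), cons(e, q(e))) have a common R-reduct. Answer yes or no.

no — NF(t₁) = s(cons(cons(c, e), cons(e, c))), NF(t₂) = cons(cons(c, s(e)), cons(e, s(e)))

Reduce t₁ = s(cons(cons(c, e), cons(q(cons(q(cons(e, c)), cons(q(c), cons(c, e)))), c))):
1. s(cons(cons(c, e), cons(q(cons(q(cons(e, c)), cons(q(c), cons(c, e)))), c)))  →  s(cons(cons(c, e), cons(q(cons(e, cons(q(c), cons(c, e)))), c)))   [R2 at 1.2.1.1.1]
2. s(cons(cons(c, e), cons(q(cons(e, cons(q(c), cons(c, e)))), c)))  →  s(cons(cons(c, e), cons(e, c)))   [R2 at 1.2.1]

Reduce t₂ = cons(cons(c, q(s(cons(q(cons(e, cons(c, c))), s(s(c)))))), cons(e, q(e))):
1. cons(cons(c, q(s(cons(q(cons(e, cons(c, c))), s(s(c)))))), cons(e, q(e)))  →  cons(cons(c, s(q(cons(q(cons(e, cons(c, c))), s(s(c)))))), cons(e, q(e)))   [R3 at 1.2]
2. cons(cons(c, s(q(cons(q(cons(e, cons(c, c))), s(s(c)))))), cons(e, q(e)))  →  cons(cons(c, s(q(cons(e, s(s(c)))))), cons(e, q(e)))   [R2 at 1.2.1.1.1]
3. cons(cons(c, s(q(cons(e, s(s(c)))))), cons(e, q(e)))  →  cons(cons(c, s(e)), cons(e, q(e)))   [R2 at 1.2.1]
4. cons(cons(c, s(e)), cons(e, q(e)))  →  cons(cons(c, s(e)), cons(e, s(e)))   [R1 at 2.2]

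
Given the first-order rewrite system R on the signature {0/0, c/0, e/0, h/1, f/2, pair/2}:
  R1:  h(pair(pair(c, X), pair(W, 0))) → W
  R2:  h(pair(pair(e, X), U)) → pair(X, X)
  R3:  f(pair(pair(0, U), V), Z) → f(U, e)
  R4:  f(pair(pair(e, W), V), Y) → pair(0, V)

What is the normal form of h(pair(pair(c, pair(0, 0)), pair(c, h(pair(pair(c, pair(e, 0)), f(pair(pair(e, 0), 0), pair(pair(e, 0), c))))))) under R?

c

1. h(pair(pair(c, pair(0, 0)), pair(c, h(pair(pair(c, pair(e, 0)), f(pair(pair(e, 0), 0), pair(pair(e, 0), c)))))))  →  h(pair(pair(c, pair(0, 0)), pair(c, h(pair(pair(c, pair(e, 0)), pair(0, 0))))))   [R4 at 1.2.2.1.2]
2. h(pair(pair(c, pair(0, 0)), pair(c, h(pair(pair(c, pair(e, 0)), pair(0, 0))))))  →  h(pair(pair(c, pair(0, 0)), pair(c, 0)))   [R1 at 1.2.2]
3. h(pair(pair(c, pair(0, 0)), pair(c, 0)))  →  c   [R1 at ε]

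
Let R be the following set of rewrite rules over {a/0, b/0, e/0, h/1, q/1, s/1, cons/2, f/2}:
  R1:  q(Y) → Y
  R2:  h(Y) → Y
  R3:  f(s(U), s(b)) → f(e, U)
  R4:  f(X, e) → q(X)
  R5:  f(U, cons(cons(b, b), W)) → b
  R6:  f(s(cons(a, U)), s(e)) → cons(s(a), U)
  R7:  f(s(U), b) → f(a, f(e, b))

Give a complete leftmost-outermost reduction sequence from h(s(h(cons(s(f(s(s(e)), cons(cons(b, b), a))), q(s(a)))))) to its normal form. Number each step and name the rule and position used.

1. h(s(h(cons(s(f(s(s(e)), cons(cons(b, b), a))), q(s(a))))))  →  s(h(cons(s(f(s(s(e)), cons(cons(b, b), a))), q(s(a)))))   [R2 at ε]
2. s(h(cons(s(f(s(s(e)), cons(cons(b, b), a))), q(s(a)))))  →  s(cons(s(f(s(s(e)), cons(cons(b, b), a))), q(s(a))))   [R2 at 1]
3. s(cons(s(f(s(s(e)), cons(cons(b, b), a))), q(s(a))))  →  s(cons(s(b), q(s(a))))   [R5 at 1.1.1]
4. s(cons(s(b), q(s(a))))  →  s(cons(s(b), s(a)))   [R1 at 1.2]

s(cons(s(b), s(a)))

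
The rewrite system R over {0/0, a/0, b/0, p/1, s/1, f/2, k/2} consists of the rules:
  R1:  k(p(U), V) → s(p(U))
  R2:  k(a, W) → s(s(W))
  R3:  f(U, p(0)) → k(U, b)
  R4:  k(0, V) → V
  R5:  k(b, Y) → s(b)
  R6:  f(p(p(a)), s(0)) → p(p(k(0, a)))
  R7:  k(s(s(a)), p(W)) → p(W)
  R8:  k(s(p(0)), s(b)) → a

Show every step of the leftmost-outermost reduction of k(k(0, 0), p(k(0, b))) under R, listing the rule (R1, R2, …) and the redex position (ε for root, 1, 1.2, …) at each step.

p(b)

1. k(k(0, 0), p(k(0, b)))  →  k(0, p(k(0, b)))   [R4 at 1]
2. k(0, p(k(0, b)))  →  p(k(0, b))   [R4 at ε]
3. p(k(0, b))  →  p(b)   [R4 at 1]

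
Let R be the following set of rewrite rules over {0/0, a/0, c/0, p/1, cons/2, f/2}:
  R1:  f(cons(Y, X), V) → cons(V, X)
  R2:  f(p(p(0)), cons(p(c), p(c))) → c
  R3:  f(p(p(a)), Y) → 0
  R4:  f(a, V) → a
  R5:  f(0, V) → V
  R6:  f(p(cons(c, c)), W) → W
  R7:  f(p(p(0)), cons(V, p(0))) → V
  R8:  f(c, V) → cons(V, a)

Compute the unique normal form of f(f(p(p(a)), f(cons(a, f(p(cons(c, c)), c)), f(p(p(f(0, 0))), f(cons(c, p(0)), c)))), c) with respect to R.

1. f(f(p(p(a)), f(cons(a, f(p(cons(c, c)), c)), f(p(p(f(0, 0))), f(cons(c, p(0)), c)))), c)  →  f(0, c)   [R3 at 1]
2. f(0, c)  →  c   [R5 at ε]

c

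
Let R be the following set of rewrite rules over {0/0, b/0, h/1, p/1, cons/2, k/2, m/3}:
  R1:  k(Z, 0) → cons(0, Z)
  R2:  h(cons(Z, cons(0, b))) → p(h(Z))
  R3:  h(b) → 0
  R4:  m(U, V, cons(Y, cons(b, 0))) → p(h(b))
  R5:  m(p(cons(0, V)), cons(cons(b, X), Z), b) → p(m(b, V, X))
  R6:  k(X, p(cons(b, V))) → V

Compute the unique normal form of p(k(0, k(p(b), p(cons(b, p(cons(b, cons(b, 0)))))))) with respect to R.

1. p(k(0, k(p(b), p(cons(b, p(cons(b, cons(b, 0))))))))  →  p(k(0, p(cons(b, cons(b, 0)))))   [R6 at 1.2]
2. p(k(0, p(cons(b, cons(b, 0)))))  →  p(cons(b, 0))   [R6 at 1]

p(cons(b, 0))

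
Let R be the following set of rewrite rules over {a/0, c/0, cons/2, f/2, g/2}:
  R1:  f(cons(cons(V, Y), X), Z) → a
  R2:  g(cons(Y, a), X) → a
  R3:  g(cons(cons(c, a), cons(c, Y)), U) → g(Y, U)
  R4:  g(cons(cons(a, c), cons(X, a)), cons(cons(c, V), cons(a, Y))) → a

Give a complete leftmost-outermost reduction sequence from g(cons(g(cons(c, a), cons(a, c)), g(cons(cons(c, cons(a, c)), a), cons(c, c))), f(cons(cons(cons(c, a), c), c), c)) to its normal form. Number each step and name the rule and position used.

1. g(cons(g(cons(c, a), cons(a, c)), g(cons(cons(c, cons(a, c)), a), cons(c, c))), f(cons(cons(cons(c, a), c), c), c))  →  g(cons(a, g(cons(cons(c, cons(a, c)), a), cons(c, c))), f(cons(cons(cons(c, a), c), c), c))   [R2 at 1.1]
2. g(cons(a, g(cons(cons(c, cons(a, c)), a), cons(c, c))), f(cons(cons(cons(c, a), c), c), c))  →  g(cons(a, a), f(cons(cons(cons(c, a), c), c), c))   [R2 at 1.2]
3. g(cons(a, a), f(cons(cons(cons(c, a), c), c), c))  →  a   [R2 at ε]

a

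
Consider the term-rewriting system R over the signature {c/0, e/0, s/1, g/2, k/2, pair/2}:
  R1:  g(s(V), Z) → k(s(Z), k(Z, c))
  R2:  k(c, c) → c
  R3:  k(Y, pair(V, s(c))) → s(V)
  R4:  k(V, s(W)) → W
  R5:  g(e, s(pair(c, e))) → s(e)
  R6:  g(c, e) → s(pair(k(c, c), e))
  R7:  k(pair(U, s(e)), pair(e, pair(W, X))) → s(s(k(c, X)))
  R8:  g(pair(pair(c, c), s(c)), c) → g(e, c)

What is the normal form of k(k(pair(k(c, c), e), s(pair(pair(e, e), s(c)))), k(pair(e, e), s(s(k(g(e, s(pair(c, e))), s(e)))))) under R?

e

1. k(k(pair(k(c, c), e), s(pair(pair(e, e), s(c)))), k(pair(e, e), s(s(k(g(e, s(pair(c, e))), s(e))))))  →  k(pair(pair(e, e), s(c)), k(pair(e, e), s(s(k(g(e, s(pair(c, e))), s(e))))))   [R4 at 1]
2. k(pair(pair(e, e), s(c)), k(pair(e, e), s(s(k(g(e, s(pair(c, e))), s(e))))))  →  k(pair(pair(e, e), s(c)), s(k(g(e, s(pair(c, e))), s(e))))   [R4 at 2]
3. k(pair(pair(e, e), s(c)), s(k(g(e, s(pair(c, e))), s(e))))  →  k(g(e, s(pair(c, e))), s(e))   [R4 at ε]
4. k(g(e, s(pair(c, e))), s(e))  →  e   [R4 at ε]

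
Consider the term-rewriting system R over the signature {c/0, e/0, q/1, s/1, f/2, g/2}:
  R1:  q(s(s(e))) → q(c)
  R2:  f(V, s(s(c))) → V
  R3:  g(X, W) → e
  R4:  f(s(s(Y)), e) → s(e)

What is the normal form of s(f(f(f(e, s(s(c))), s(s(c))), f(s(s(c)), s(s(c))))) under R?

1. s(f(f(f(e, s(s(c))), s(s(c))), f(s(s(c)), s(s(c)))))  →  s(f(f(e, s(s(c))), f(s(s(c)), s(s(c)))))   [R2 at 1.1]
2. s(f(f(e, s(s(c))), f(s(s(c)), s(s(c)))))  →  s(f(e, f(s(s(c)), s(s(c)))))   [R2 at 1.1]
3. s(f(e, f(s(s(c)), s(s(c)))))  →  s(f(e, s(s(c))))   [R2 at 1.2]
4. s(f(e, s(s(c))))  →  s(e)   [R2 at 1]

s(e)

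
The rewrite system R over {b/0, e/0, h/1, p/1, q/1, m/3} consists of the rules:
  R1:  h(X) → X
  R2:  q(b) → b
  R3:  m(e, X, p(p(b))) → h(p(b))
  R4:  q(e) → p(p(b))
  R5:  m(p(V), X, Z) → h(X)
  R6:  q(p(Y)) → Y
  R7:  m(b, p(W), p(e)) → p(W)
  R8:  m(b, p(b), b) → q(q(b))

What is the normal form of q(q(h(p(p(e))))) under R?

e

1. q(q(h(p(p(e)))))  →  q(q(p(p(e))))   [R1 at 1.1]
2. q(q(p(p(e))))  →  q(p(e))   [R6 at 1]
3. q(p(e))  →  e   [R6 at ε]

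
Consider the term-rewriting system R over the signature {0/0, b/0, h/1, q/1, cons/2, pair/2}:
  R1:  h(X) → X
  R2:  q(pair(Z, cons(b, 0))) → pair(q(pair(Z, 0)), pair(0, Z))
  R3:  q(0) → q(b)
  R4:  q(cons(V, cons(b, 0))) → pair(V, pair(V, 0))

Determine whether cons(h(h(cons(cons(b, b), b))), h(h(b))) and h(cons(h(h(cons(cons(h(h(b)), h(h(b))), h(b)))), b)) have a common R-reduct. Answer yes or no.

yes — NF(t₁) = cons(cons(cons(b, b), b), b), NF(t₂) = cons(cons(cons(b, b), b), b)

Reduce t₁ = cons(h(h(cons(cons(b, b), b))), h(h(b))):
1. cons(h(h(cons(cons(b, b), b))), h(h(b)))  →  cons(h(cons(cons(b, b), b)), h(h(b)))   [R1 at 1]
2. cons(h(cons(cons(b, b), b)), h(h(b)))  →  cons(cons(cons(b, b), b), h(h(b)))   [R1 at 1]
3. cons(cons(cons(b, b), b), h(h(b)))  →  cons(cons(cons(b, b), b), h(b))   [R1 at 2]
4. cons(cons(cons(b, b), b), h(b))  →  cons(cons(cons(b, b), b), b)   [R1 at 2]

Reduce t₂ = h(cons(h(h(cons(cons(h(h(b)), h(h(b))), h(b)))), b)):
1. h(cons(h(h(cons(cons(h(h(b)), h(h(b))), h(b)))), b))  →  cons(h(h(cons(cons(h(h(b)), h(h(b))), h(b)))), b)   [R1 at ε]
2. cons(h(h(cons(cons(h(h(b)), h(h(b))), h(b)))), b)  →  cons(h(cons(cons(h(h(b)), h(h(b))), h(b))), b)   [R1 at 1]
3. cons(h(cons(cons(h(h(b)), h(h(b))), h(b))), b)  →  cons(cons(cons(h(h(b)), h(h(b))), h(b)), b)   [R1 at 1]
4. cons(cons(cons(h(h(b)), h(h(b))), h(b)), b)  →  cons(cons(cons(h(b), h(h(b))), h(b)), b)   [R1 at 1.1.1]
5. cons(cons(cons(h(b), h(h(b))), h(b)), b)  →  cons(cons(cons(b, h(h(b))), h(b)), b)   [R1 at 1.1.1]
6. cons(cons(cons(b, h(h(b))), h(b)), b)  →  cons(cons(cons(b, h(b)), h(b)), b)   [R1 at 1.1.2]
7. cons(cons(cons(b, h(b)), h(b)), b)  →  cons(cons(cons(b, b), h(b)), b)   [R1 at 1.1.2]
8. cons(cons(cons(b, b), h(b)), b)  →  cons(cons(cons(b, b), b), b)   [R1 at 1.2]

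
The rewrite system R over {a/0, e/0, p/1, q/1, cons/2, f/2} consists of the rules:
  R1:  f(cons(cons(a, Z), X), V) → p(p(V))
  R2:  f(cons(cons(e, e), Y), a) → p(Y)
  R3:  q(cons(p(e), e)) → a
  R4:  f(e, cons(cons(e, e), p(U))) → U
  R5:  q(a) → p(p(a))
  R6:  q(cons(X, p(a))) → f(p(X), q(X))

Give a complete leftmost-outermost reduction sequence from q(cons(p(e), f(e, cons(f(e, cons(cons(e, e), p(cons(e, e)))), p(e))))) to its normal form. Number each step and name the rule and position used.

1. q(cons(p(e), f(e, cons(f(e, cons(cons(e, e), p(cons(e, e)))), p(e)))))  →  q(cons(p(e), f(e, cons(cons(e, e), p(e)))))   [R4 at 1.2.2.1]
2. q(cons(p(e), f(e, cons(cons(e, e), p(e)))))  →  q(cons(p(e), e))   [R4 at 1.2]
3. q(cons(p(e), e))  →  a   [R3 at ε]

a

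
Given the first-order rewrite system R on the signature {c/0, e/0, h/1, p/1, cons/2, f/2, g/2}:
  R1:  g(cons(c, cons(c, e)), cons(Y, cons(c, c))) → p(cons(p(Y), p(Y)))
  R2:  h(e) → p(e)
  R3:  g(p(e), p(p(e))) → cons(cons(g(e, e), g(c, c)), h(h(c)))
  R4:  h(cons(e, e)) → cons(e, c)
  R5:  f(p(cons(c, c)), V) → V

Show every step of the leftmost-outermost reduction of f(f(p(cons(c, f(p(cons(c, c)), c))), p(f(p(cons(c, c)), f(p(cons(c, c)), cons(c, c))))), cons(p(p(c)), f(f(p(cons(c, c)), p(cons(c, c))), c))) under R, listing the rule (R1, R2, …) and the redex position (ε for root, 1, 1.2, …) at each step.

cons(p(p(c)), c)

1. f(f(p(cons(c, f(p(cons(c, c)), c))), p(f(p(cons(c, c)), f(p(cons(c, c)), cons(c, c))))), cons(p(p(c)), f(f(p(cons(c, c)), p(cons(c, c))), c)))  →  f(f(p(cons(c, c)), p(f(p(cons(c, c)), f(p(cons(c, c)), cons(c, c))))), cons(p(p(c)), f(f(p(cons(c, c)), p(cons(c, c))), c)))   [R5 at 1.1.1.2]
2. f(f(p(cons(c, c)), p(f(p(cons(c, c)), f(p(cons(c, c)), cons(c, c))))), cons(p(p(c)), f(f(p(cons(c, c)), p(cons(c, c))), c)))  →  f(p(f(p(cons(c, c)), f(p(cons(c, c)), cons(c, c)))), cons(p(p(c)), f(f(p(cons(c, c)), p(cons(c, c))), c)))   [R5 at 1]
3. f(p(f(p(cons(c, c)), f(p(cons(c, c)), cons(c, c)))), cons(p(p(c)), f(f(p(cons(c, c)), p(cons(c, c))), c)))  →  f(p(f(p(cons(c, c)), cons(c, c))), cons(p(p(c)), f(f(p(cons(c, c)), p(cons(c, c))), c)))   [R5 at 1.1]
4. f(p(f(p(cons(c, c)), cons(c, c))), cons(p(p(c)), f(f(p(cons(c, c)), p(cons(c, c))), c)))  →  f(p(cons(c, c)), cons(p(p(c)), f(f(p(cons(c, c)), p(cons(c, c))), c)))   [R5 at 1.1]
5. f(p(cons(c, c)), cons(p(p(c)), f(f(p(cons(c, c)), p(cons(c, c))), c)))  →  cons(p(p(c)), f(f(p(cons(c, c)), p(cons(c, c))), c))   [R5 at ε]
6. cons(p(p(c)), f(f(p(cons(c, c)), p(cons(c, c))), c))  →  cons(p(p(c)), f(p(cons(c, c)), c))   [R5 at 2.1]
7. cons(p(p(c)), f(p(cons(c, c)), c))  →  cons(p(p(c)), c)   [R5 at 2]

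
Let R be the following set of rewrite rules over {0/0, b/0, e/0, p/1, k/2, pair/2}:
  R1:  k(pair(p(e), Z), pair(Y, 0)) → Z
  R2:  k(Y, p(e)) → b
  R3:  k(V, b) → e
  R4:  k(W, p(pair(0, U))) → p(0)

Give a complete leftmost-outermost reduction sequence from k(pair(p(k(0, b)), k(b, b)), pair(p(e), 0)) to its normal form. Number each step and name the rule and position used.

e

1. k(pair(p(k(0, b)), k(b, b)), pair(p(e), 0))  →  k(pair(p(e), k(b, b)), pair(p(e), 0))   [R3 at 1.1.1]
2. k(pair(p(e), k(b, b)), pair(p(e), 0))  →  k(b, b)   [R1 at ε]
3. k(b, b)  →  e   [R3 at ε]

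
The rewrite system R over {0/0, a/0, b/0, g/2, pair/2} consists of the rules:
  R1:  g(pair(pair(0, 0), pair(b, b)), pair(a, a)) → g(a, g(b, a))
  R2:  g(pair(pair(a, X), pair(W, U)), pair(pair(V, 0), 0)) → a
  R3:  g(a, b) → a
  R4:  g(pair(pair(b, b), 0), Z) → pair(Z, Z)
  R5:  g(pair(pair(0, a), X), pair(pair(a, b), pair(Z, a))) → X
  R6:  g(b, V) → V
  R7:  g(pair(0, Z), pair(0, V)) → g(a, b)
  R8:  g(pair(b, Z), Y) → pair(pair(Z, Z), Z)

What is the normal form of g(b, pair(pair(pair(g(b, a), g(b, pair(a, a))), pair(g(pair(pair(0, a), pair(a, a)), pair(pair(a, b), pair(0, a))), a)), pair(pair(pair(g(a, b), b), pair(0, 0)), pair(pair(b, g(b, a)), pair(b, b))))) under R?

1. g(b, pair(pair(pair(g(b, a), g(b, pair(a, a))), pair(g(pair(pair(0, a), pair(a, a)), pair(pair(a, b), pair(0, a))), a)), pair(pair(pair(g(a, b), b), pair(0, 0)), pair(pair(b, g(b, a)), pair(b, b)))))  →  pair(pair(pair(g(b, a), g(b, pair(a, a))), pair(g(pair(pair(0, a), pair(a, a)), pair(pair(a, b), pair(0, a))), a)), pair(pair(pair(g(a, b), b), pair(0, 0)), pair(pair(b, g(b, a)), pair(b, b))))   [R6 at ε]
2. pair(pair(pair(g(b, a), g(b, pair(a, a))), pair(g(pair(pair(0, a), pair(a, a)), pair(pair(a, b), pair(0, a))), a)), pair(pair(pair(g(a, b), b), pair(0, 0)), pair(pair(b, g(b, a)), pair(b, b))))  →  pair(pair(pair(a, g(b, pair(a, a))), pair(g(pair(pair(0, a), pair(a, a)), pair(pair(a, b), pair(0, a))), a)), pair(pair(pair(g(a, b), b), pair(0, 0)), pair(pair(b, g(b, a)), pair(b, b))))   [R6 at 1.1.1]
3. pair(pair(pair(a, g(b, pair(a, a))), pair(g(pair(pair(0, a), pair(a, a)), pair(pair(a, b), pair(0, a))), a)), pair(pair(pair(g(a, b), b), pair(0, 0)), pair(pair(b, g(b, a)), pair(b, b))))  →  pair(pair(pair(a, pair(a, a)), pair(g(pair(pair(0, a), pair(a, a)), pair(pair(a, b), pair(0, a))), a)), pair(pair(pair(g(a, b), b), pair(0, 0)), pair(pair(b, g(b, a)), pair(b, b))))   [R6 at 1.1.2]
4. pair(pair(pair(a, pair(a, a)), pair(g(pair(pair(0, a), pair(a, a)), pair(pair(a, b), pair(0, a))), a)), pair(pair(pair(g(a, b), b), pair(0, 0)), pair(pair(b, g(b, a)), pair(b, b))))  →  pair(pair(pair(a, pair(a, a)), pair(pair(a, a), a)), pair(pair(pair(g(a, b), b), pair(0, 0)), pair(pair(b, g(b, a)), pair(b, b))))   [R5 at 1.2.1]
5. pair(pair(pair(a, pair(a, a)), pair(pair(a, a), a)), pair(pair(pair(g(a, b), b), pair(0, 0)), pair(pair(b, g(b, a)), pair(b, b))))  →  pair(pair(pair(a, pair(a, a)), pair(pair(a, a), a)), pair(pair(pair(a, b), pair(0, 0)), pair(pair(b, g(b, a)), pair(b, b))))   [R3 at 2.1.1.1]
6. pair(pair(pair(a, pair(a, a)), pair(pair(a, a), a)), pair(pair(pair(a, b), pair(0, 0)), pair(pair(b, g(b, a)), pair(b, b))))  →  pair(pair(pair(a, pair(a, a)), pair(pair(a, a), a)), pair(pair(pair(a, b), pair(0, 0)), pair(pair(b, a), pair(b, b))))   [R6 at 2.2.1.2]

pair(pair(pair(a, pair(a, a)), pair(pair(a, a), a)), pair(pair(pair(a, b), pair(0, 0)), pair(pair(b, a), pair(b, b))))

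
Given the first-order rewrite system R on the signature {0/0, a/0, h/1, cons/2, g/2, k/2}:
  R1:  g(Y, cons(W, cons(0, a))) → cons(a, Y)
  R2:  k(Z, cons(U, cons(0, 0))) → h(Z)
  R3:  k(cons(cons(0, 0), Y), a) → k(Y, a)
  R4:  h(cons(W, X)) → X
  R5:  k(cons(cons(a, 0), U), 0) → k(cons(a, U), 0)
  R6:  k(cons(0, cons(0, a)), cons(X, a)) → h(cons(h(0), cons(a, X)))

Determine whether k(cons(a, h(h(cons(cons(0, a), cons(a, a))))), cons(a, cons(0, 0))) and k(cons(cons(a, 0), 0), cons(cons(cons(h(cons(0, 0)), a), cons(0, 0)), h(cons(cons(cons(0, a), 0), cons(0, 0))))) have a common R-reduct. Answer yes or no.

no — NF(t₁) = a, NF(t₂) = 0

Reduce t₁ = k(cons(a, h(h(cons(cons(0, a), cons(a, a))))), cons(a, cons(0, 0))):
1. k(cons(a, h(h(cons(cons(0, a), cons(a, a))))), cons(a, cons(0, 0)))  →  h(cons(a, h(h(cons(cons(0, a), cons(a, a))))))   [R2 at ε]
2. h(cons(a, h(h(cons(cons(0, a), cons(a, a))))))  →  h(h(cons(cons(0, a), cons(a, a))))   [R4 at ε]
3. h(h(cons(cons(0, a), cons(a, a))))  →  h(cons(a, a))   [R4 at 1]
4. h(cons(a, a))  →  a   [R4 at ε]

Reduce t₂ = k(cons(cons(a, 0), 0), cons(cons(cons(h(cons(0, 0)), a), cons(0, 0)), h(cons(cons(cons(0, a), 0), cons(0, 0))))):
1. k(cons(cons(a, 0), 0), cons(cons(cons(h(cons(0, 0)), a), cons(0, 0)), h(cons(cons(cons(0, a), 0), cons(0, 0)))))  →  k(cons(cons(a, 0), 0), cons(cons(cons(0, a), cons(0, 0)), h(cons(cons(cons(0, a), 0), cons(0, 0)))))   [R4 at 2.1.1.1]
2. k(cons(cons(a, 0), 0), cons(cons(cons(0, a), cons(0, 0)), h(cons(cons(cons(0, a), 0), cons(0, 0)))))  →  k(cons(cons(a, 0), 0), cons(cons(cons(0, a), cons(0, 0)), cons(0, 0)))   [R4 at 2.2]
3. k(cons(cons(a, 0), 0), cons(cons(cons(0, a), cons(0, 0)), cons(0, 0)))  →  h(cons(cons(a, 0), 0))   [R2 at ε]
4. h(cons(cons(a, 0), 0))  →  0   [R4 at ε]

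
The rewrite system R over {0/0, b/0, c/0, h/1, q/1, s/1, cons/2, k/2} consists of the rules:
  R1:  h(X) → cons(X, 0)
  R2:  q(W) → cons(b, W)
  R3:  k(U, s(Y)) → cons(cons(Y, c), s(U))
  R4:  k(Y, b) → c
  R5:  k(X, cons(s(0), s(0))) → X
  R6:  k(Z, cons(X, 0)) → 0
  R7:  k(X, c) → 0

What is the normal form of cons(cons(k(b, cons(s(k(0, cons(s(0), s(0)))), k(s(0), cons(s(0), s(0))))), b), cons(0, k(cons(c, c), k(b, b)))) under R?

cons(cons(b, b), cons(0, 0))

1. cons(cons(k(b, cons(s(k(0, cons(s(0), s(0)))), k(s(0), cons(s(0), s(0))))), b), cons(0, k(cons(c, c), k(b, b))))  →  cons(cons(k(b, cons(s(0), k(s(0), cons(s(0), s(0))))), b), cons(0, k(cons(c, c), k(b, b))))   [R5 at 1.1.2.1.1]
2. cons(cons(k(b, cons(s(0), k(s(0), cons(s(0), s(0))))), b), cons(0, k(cons(c, c), k(b, b))))  →  cons(cons(k(b, cons(s(0), s(0))), b), cons(0, k(cons(c, c), k(b, b))))   [R5 at 1.1.2.2]
3. cons(cons(k(b, cons(s(0), s(0))), b), cons(0, k(cons(c, c), k(b, b))))  →  cons(cons(b, b), cons(0, k(cons(c, c), k(b, b))))   [R5 at 1.1]
4. cons(cons(b, b), cons(0, k(cons(c, c), k(b, b))))  →  cons(cons(b, b), cons(0, k(cons(c, c), c)))   [R4 at 2.2.2]
5. cons(cons(b, b), cons(0, k(cons(c, c), c)))  →  cons(cons(b, b), cons(0, 0))   [R7 at 2.2]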